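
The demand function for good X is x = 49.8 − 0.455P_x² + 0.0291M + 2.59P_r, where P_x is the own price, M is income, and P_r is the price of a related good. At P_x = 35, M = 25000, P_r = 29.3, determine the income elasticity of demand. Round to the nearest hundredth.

Evaluating quantity at (P_x, M, P_r) gives x = 49.8 − 0.455(35)² + 0.0291(25000) + 2.59(29.3) = 49.8 − 557.375 + 727.5 + 75.887 = 295.812.
∂x/∂M = +0.0291, so E_I = 0.0291·(25000/295.812) ≈ 2.46.
E_I > 1: normal good (luxury).

2.46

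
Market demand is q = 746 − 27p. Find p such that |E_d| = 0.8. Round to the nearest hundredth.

12.28

Set −bp/(a − bp) = −0.8 ⇒ bp = 0.8(a − bp) ⇒ bp(1+0.8) = 0.8·a.
p = 0.8·746/(27·1.8) ≈ 12.28.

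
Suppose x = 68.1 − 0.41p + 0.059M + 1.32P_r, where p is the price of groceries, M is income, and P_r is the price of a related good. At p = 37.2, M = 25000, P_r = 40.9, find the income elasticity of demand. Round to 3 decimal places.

0.932

At the given point, x = 68.1 − 0.41(37.2) + 0.059(25000) + 1.32(40.9) = 68.1 − 15.252 + 1475 + 53.988 = 1581.836.
∂x/∂M = +0.059, so E_I = 0.059·(25000/1581.836) ≈ 0.932.
E_I ∈ (0,1): normal good (necessity).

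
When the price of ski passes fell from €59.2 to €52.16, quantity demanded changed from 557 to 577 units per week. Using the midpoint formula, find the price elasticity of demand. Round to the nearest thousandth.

%Δq = (577 − 557)/[(557 + 577)/2] = 20/567 ≈ 0.0353.
%ΔP = (52.16 − 59.2)/[(59.2 + 52.16)/2] = -7.04/55.68 ≈ -0.1264.
Arc elasticity E = %Δq/%ΔP ≈ 0.0353/-0.1264 ≈ -0.279.
|E| < 1: demand is inelastic over this range.

-0.279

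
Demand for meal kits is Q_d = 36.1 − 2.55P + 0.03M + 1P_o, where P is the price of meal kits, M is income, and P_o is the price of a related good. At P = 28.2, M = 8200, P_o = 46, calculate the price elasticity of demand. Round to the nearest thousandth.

At the given point, Q_d = 36.1 − 2.55(28.2) + 0.03(8200) + 1(46) = 36.1 − 71.91 + 246 + 46 = 256.19.
∂Q_d/∂P = −2.55, so E_p = (−2.55)·(28.2/256.19) ≈ -0.281.
|E_p| < 1: demand is inelastic.

-0.281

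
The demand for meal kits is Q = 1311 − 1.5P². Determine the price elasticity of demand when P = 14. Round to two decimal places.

At P = 14, Q = 1017.
dQ/dP = −2·1.5·P = −42.
Point elasticity E = (dQ/dP)·(P/Q) = -42 × 14/1017 ≈ -0.58.
|E| < 1, so demand is inelastic at this price.

-0.58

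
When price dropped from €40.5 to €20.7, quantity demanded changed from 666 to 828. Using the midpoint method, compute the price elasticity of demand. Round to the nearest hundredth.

-0.34

%ΔQ = (828 − 666)/[(666 + 828)/2] = 162/747 ≈ 0.2169.
%Δp = (20.7 − 40.5)/[(40.5 + 20.7)/2] = -19.8/30.6 ≈ -0.6471.
Arc elasticity E = %ΔQ/%Δp ≈ 0.2169/-0.6471 ≈ -0.34.
|E| < 1: demand is inelastic over this range.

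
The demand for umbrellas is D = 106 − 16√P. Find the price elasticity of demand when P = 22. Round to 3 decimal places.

At P = 22, D = 30.9533.
dD/dP = −16/(2√P) = −16/(2·4.6904).
Point elasticity E = (dD/dP)·(P/D) = -1.7056 × 22/30.9533 ≈ -1.212.
|E| > 1, so demand is elastic at this price.

-1.212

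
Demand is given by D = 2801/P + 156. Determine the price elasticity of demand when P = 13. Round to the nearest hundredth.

At P = 13, D = 371.4615.
dD/dP = −2801/P² = −16.574.
Point elasticity E = (dD/dP)·(P/D) = -16.574 × 13/371.4615 ≈ -0.58.
|E| < 1, so demand is inelastic at this price.

-0.58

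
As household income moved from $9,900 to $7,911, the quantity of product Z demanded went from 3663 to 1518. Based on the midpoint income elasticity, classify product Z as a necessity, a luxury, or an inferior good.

luxury

%ΔQ = (1518 − 3663)/[(3663+1518)/2] = -2145/2590.5 ≈ -0.8280.
%ΔY = (7,911 − 9,900)/[(9,900+7,911)/2] = -1989/8905.5 ≈ -0.2233.
E_I = %ΔQ/%ΔY ≈ 3.707.
E_I > 1: normal good (luxury).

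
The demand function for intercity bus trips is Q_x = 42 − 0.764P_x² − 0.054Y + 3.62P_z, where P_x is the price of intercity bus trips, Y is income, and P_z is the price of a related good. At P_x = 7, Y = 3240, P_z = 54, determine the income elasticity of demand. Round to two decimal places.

-6.97

Q_x = 42 − 0.764(7)² − 0.054(3240) + 3.62(54) = 42 − 37.436 − 174.96 + 195.48 = 25.084.
∂Q_x/∂Y = −0.054, so E_I = -0.054·(3240/25.084) ≈ -6.97.
E_I < 0: inferior good.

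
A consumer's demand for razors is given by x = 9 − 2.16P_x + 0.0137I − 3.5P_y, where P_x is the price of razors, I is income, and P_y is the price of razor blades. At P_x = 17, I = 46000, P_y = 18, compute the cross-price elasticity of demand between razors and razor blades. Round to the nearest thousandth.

Substituting, x = 9 − 2.16(17) + 0.0137(46000) − 3.5(18) = 9 − 36.72 + 630.2 − 63 = 539.48.
∂x/∂P_y = −3.5, so E_xy = -3.5·(18/539.48) ≈ -0.117.
E_xy < 0: the goods are complements.

-0.117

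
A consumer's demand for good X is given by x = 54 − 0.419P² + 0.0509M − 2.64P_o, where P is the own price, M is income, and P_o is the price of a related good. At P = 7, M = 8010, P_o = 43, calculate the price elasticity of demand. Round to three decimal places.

At the given point, x = 54 − 0.419(7)² + 0.0509(8010) − 2.64(43) = 54 − 20.531 + 407.709 − 113.52 = 327.658.
∂x/∂P = −2·0.419·P = -5.866, so E_p = -5.866·(7/327.658) ≈ -0.125.
|E_p| < 1: demand is inelastic.

-0.125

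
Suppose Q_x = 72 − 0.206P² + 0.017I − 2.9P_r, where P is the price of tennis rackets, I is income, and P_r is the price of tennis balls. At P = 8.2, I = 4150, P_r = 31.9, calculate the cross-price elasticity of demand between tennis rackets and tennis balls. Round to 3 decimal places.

-2.556

First evaluate Q_x: 72 − 0.206(8.2)² + 0.017(4150) − 2.9(31.9) = 72 − 13.8514 + 70.55 − 92.51 = 36.1886.
∂Q_x/∂P_r = −2.9, so E_xy = -2.9·(31.9/36.1886) ≈ -2.556.
E_xy < 0: the goods are complements.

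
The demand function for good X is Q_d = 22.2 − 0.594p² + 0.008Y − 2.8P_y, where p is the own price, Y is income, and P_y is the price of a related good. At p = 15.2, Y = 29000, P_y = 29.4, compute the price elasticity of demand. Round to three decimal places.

Substituting, Q_d = 22.2 − 0.594(15.2)² + 0.008(29000) − 2.8(29.4) = 22.2 − 137.2378 + 232 − 82.32 = 34.6422.
∂Q_d/∂p = −2·0.594·p = -18.0576, so E_p = -18.0576·(15.2/34.6422) ≈ -7.923.
|E_p| > 1: demand is elastic.

-7.923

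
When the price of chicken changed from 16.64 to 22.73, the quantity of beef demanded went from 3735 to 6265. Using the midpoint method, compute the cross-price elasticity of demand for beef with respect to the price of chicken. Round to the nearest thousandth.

1.636

%ΔQ_x = (6265 − 3735)/[(3735+6265)/2] = 2530/5000 ≈ 0.5060.
%ΔP_y = (22.73 − 16.64)/[(16.64+22.73)/2] ≈ 0.3094.
E_xy = 0.5060/0.3094 ≈ 1.636.
E_xy > 0, so beef and chicken are substitutes.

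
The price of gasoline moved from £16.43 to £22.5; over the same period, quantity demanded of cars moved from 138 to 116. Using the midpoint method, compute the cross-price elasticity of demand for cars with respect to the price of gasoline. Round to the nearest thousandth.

-0.556

%ΔQ_x = (116 − 138)/[(138+116)/2] = -22/127 ≈ -0.1732.
%ΔP_y = (22.5 − 16.43)/[(16.43+22.5)/2] ≈ 0.3118.
E_xy = -0.1732/0.3118 ≈ -0.556.
E_xy < 0, so cars and gasoline are complements.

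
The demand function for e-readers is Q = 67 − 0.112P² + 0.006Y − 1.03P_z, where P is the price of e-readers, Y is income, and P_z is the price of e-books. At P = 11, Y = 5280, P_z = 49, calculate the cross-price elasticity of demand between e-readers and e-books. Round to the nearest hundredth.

-1.46

Substituting, Q = 67 − 0.112(11)² + 0.006(5280) − 1.03(49) = 67 − 13.552 + 31.68 − 50.47 = 34.658.
∂Q/∂P_z = −1.03, so E_xy = -1.03·(49/34.658) ≈ -1.46.
E_xy < 0: the goods are complements.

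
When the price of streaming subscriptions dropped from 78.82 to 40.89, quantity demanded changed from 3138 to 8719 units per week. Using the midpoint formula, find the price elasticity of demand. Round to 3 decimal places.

-1.486

%Δq = (8719 − 3138)/[(3138 + 8719)/2] = 5581/5928.5 ≈ 0.9414.
%ΔP = (40.89 − 78.82)/[(78.82 + 40.89)/2] = -37.93/59.855 ≈ -0.6337.
Arc elasticity E = %Δq/%ΔP ≈ 0.9414/-0.6337 ≈ -1.486.
|E| > 1: demand is elastic over this range.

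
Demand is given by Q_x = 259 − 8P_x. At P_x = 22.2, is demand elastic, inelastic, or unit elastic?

At P_x = 22.2, Q_x = 81.4.
dQ_x/dP_x = −8.
Point elasticity E = (dQ_x/dP_x)·(P_x/Q_x) = -8 × 22.2/81.4 ≈ -2.182.
|E| ≈ 2.182 > 1, so demand is elastic.

elastic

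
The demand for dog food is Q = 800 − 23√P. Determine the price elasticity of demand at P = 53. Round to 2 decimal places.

At P = 53, Q = 632.5575.
dQ/dP = −23/(2√P) = −23/(2·7.2801).
Point elasticity E = (dQ/dP)·(P/Q) = -1.5796 × 53/632.5575 ≈ -0.13.
|E| < 1, so demand is inelastic at this price.

-0.13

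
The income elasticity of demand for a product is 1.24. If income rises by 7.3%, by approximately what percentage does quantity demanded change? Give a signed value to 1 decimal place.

9.1

%ΔQ ≈ E × %ΔI = (1.24) × (7.3%) ≈ 9.1%.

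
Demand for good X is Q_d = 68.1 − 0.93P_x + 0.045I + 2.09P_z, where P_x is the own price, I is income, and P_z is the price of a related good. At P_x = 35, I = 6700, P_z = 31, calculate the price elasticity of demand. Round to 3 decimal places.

-0.081

First evaluate Q_d: 68.1 − 0.93(35) + 0.045(6700) + 2.09(31) = 68.1 − 32.55 + 301.5 + 64.79 = 401.84.
∂Q_d/∂P_x = −0.93, so E_p = (−0.93)·(35/401.84) ≈ -0.081.
|E_p| < 1: demand is inelastic.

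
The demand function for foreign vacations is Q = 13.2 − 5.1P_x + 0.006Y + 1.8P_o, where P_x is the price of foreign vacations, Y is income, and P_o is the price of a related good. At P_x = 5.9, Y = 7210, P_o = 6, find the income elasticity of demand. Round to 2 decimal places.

Evaluating quantity at (P_x, Y, P_o) gives Q = 13.2 − 5.1(5.9) + 0.006(7210) + 1.8(6) = 13.2 − 30.09 + 43.26 + 10.8 = 37.17.
∂Q/∂Y = +0.006, so E_I = 0.006·(7210/37.17) ≈ 1.16.
E_I > 1: normal good (luxury).

1.16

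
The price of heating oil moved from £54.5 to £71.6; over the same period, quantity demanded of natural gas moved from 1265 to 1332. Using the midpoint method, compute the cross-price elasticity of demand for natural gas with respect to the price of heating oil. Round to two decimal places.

%ΔQ_x = (1332 − 1265)/[(1265+1332)/2] = 67/1298.5 ≈ 0.0516.
%ΔP_y = (71.6 − 54.5)/[(54.5+71.6)/2] ≈ 0.2712.
E_xy = 0.0516/0.2712 ≈ 0.19.
E_xy > 0, so natural gas and heating oil are substitutes.

0.19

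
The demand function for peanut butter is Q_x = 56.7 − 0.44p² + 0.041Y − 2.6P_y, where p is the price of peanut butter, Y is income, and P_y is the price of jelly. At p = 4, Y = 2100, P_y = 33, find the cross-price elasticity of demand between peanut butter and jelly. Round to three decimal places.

Q_x = 56.7 − 0.44(4)² + 0.041(2100) − 2.6(33) = 56.7 − 7.04 + 86.1 − 85.8 = 49.96.
∂Q_x/∂P_y = −2.6, so E_xy = -2.6·(33/49.96) ≈ -1.717.
E_xy < 0: the goods are complements.

-1.717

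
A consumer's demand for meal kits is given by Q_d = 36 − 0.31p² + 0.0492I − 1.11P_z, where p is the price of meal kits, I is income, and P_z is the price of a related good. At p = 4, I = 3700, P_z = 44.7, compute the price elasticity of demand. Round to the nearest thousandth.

Q_d = 36 − 0.31(4)² + 0.0492(3700) − 1.11(44.7) = 36 − 4.96 + 182.04 − 49.617 = 163.463.
∂Q_d/∂p = −2·0.31·p = -2.48, so E_p = -2.48·(4/163.463) ≈ -0.061.
|E_p| < 1: demand is inelastic.

-0.061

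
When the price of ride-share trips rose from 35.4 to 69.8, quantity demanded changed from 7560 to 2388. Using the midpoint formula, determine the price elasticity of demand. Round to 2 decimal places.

-1.59

%Δq = (2388 − 7560)/[(7560 + 2388)/2] = -5172/4974 ≈ -1.0398.
%Δp = (69.8 − 35.4)/[(35.4 + 69.8)/2] = 34.4/52.6 ≈ 0.6540.
Arc elasticity E = %Δq/%Δp ≈ -1.0398/0.6540 ≈ -1.59.
|E| > 1: demand is elastic over this range.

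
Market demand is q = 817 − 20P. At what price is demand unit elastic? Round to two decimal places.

For linear demand q = a − bP, E = −bP/(a − bP). |E| = 1 ⇒ bP = a − bP ⇒ P = a/(2b).
P = 817/(2·20) ≈ 20.43.

20.43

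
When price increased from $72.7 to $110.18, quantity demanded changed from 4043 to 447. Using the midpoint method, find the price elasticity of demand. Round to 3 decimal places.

-3.908

%ΔQ = (447 − 4043)/[(4043 + 447)/2] = -3596/2245 ≈ -1.6018.
%Δp = (110.18 − 72.7)/[(72.7 + 110.18)/2] = 37.48/91.44 ≈ 0.4099.
Arc elasticity E = %ΔQ/%Δp ≈ -1.6018/0.4099 ≈ -3.908.
|E| > 1: demand is elastic over this range.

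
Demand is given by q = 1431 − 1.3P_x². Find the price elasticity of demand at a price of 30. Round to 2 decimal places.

At P_x = 30, q = 261.
dq/dP_x = −2·1.3·P_x = −78.
Point elasticity E = (dq/dP_x)·(P_x/q) = -78 × 30/261 ≈ -8.97.
|E| > 1, so demand is elastic at this price.

-8.97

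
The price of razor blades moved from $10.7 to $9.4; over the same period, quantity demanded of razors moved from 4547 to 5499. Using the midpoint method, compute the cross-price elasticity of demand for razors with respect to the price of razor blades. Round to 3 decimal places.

-1.465

%ΔQ_x = (5499 − 4547)/[(4547+5499)/2] = 952/5023 ≈ 0.1895.
%ΔP_y = (9.4 − 10.7)/[(10.7+9.4)/2] ≈ -0.1294.
E_xy = 0.1895/-0.1294 ≈ -1.465.
E_xy < 0, so razors and razor blades are complements.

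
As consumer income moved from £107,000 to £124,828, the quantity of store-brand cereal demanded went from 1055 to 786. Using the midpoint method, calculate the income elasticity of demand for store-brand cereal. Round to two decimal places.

-1.90

%ΔQ = (786 − 1055)/[(1055+786)/2] = -269/920.5 ≈ -0.2922.
%ΔI = (124,828 − 107,000)/[(107,000+124,828)/2] = 17828/115914 ≈ 0.1538.
E_I = %ΔQ/%ΔI ≈ -1.90.
E_I < 0: inferior good.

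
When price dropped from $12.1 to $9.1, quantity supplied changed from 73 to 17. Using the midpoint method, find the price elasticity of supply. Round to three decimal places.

%Δq = (17 − 73)/[(73 + 17)/2] = -56/45 ≈ -1.2444.
%ΔP = (9.1 − 12.1)/[(12.1 + 9.1)/2] = -3/10.6 ≈ -0.2830.
Arc elasticity E = %Δq/%ΔP ≈ -1.2444/-0.2830 ≈ 4.397.
|E| > 1: supply is elastic over this range.

4.397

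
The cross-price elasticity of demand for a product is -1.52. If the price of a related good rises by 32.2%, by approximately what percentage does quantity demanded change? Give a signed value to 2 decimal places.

-48.94

%ΔQ ≈ E × %ΔP_y = (-1.52) × (32.2%) ≈ -48.94%.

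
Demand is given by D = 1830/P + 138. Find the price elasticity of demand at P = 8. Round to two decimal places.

-0.62

At P = 8, D = 366.75.
dD/dP = −1830/P² = −28.5938.
Point elasticity E = (dD/dP)·(P/D) = -28.5938 × 8/366.75 ≈ -0.62.
|E| < 1, so demand is inelastic at this price.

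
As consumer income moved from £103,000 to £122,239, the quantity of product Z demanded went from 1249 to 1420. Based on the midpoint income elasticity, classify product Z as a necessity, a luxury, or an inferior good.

necessity

%ΔQ = (1420 − 1249)/[(1249+1420)/2] = 171/1334.5 ≈ 0.1281.
%ΔY = (122,239 − 103,000)/[(103,000+122,239)/2] = 19239/112619.5 ≈ 0.1708.
E_I = %ΔQ/%ΔY ≈ 0.750.
E_I ∈ (0,1): normal good (necessity).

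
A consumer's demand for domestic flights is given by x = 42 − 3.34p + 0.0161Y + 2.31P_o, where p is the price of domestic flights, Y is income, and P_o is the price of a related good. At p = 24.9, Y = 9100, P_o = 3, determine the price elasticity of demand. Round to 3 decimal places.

First evaluate x: 42 − 3.34(24.9) + 0.0161(9100) + 2.31(3) = 42 − 83.166 + 146.51 + 6.93 = 112.274.
∂x/∂p = −3.34, so E_p = (−3.34)·(24.9/112.274) ≈ -0.741.
|E_p| < 1: demand is inelastic.

-0.741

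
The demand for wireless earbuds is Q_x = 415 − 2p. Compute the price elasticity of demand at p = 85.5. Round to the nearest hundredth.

-0.70

At p = 85.5, Q_x = 244.
dQ_x/dp = −2.
Point elasticity E = (dQ_x/dp)·(p/Q_x) = -2 × 85.5/244 ≈ -0.70.
|E| < 1, so demand is inelastic at this price.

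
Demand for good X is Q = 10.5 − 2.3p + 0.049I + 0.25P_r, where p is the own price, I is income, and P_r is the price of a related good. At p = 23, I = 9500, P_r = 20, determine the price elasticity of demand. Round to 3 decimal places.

Evaluating quantity at (p, I, P_r) gives Q = 10.5 − 2.3(23) + 0.049(9500) + 0.25(20) = 10.5 − 52.9 + 465.5 + 5 = 428.1.
∂Q/∂p = −2.3, so E_p = (−2.3)·(23/428.1) ≈ -0.124.
|E_p| < 1: demand is inelastic.

-0.124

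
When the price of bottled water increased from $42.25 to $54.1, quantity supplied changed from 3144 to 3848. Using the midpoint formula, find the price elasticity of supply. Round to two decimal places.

0.82

%ΔQ = (3848 − 3144)/[(3144 + 3848)/2] = 704/3496 ≈ 0.2014.
%Δp = (54.1 − 42.25)/[(42.25 + 54.1)/2] = 11.85/48.175 ≈ 0.2460.
Arc elasticity E = %ΔQ/%Δp ≈ 0.2014/0.2460 ≈ 0.82.
|E| < 1: supply is inelastic over this range.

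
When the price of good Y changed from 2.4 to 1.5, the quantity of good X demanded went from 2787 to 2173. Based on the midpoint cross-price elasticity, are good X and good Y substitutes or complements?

substitutes

%ΔQ_x = (2173 − 2787)/[(2787+2173)/2] = -614/2480 ≈ -0.2476.
%ΔP_y = (1.5 − 2.4)/[(2.4+1.5)/2] ≈ -0.4615.
E_xy = -0.2476/-0.4615 ≈ 0.536.
E_xy > 0, so the goods are substitutes.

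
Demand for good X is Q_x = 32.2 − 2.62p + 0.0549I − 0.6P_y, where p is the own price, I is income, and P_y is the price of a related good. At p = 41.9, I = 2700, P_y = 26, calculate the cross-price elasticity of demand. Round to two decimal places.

Evaluating quantity at (p, I, P_y) gives Q_x = 32.2 − 2.62(41.9) + 0.0549(2700) − 0.6(26) = 32.2 − 109.778 + 148.23 − 15.6 = 55.052.
∂Q_x/∂P_y = −0.6, so E_xy = -0.6·(26/55.052) ≈ -0.28.
E_xy < 0: the goods are complements.

-0.28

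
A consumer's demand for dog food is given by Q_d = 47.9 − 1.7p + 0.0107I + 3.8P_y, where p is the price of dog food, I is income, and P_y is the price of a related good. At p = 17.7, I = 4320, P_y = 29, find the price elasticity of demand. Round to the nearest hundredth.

-0.17

First evaluate Q_d: 47.9 − 1.7(17.7) + 0.0107(4320) + 3.8(29) = 47.9 − 30.09 + 46.224 + 110.2 = 174.234.
∂Q_d/∂p = −1.7, so E_p = (−1.7)·(17.7/174.234) ≈ -0.17.
|E_p| < 1: demand is inelastic.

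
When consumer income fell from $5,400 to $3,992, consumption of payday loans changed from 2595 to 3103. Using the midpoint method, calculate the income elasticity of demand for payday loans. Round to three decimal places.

-0.595

%ΔQ = (3103 − 2595)/[(2595+3103)/2] = 508/2849 ≈ 0.1783.
%ΔY = (3,992 − 5,400)/[(5,400+3,992)/2] = -1408/4696 ≈ -0.2998.
E_I = %ΔQ/%ΔY ≈ -0.595.
E_I < 0: inferior good.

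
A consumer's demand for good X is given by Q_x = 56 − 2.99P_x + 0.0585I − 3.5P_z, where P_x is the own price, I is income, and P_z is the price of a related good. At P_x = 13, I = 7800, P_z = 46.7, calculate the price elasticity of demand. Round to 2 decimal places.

Q_x = 56 − 2.99(13) + 0.0585(7800) − 3.5(46.7) = 56 − 38.87 + 456.3 − 163.45 = 309.98.
∂Q_x/∂P_x = −2.99, so E_p = (−2.99)·(13/309.98) ≈ -0.13.
|E_p| < 1: demand is inelastic.

-0.13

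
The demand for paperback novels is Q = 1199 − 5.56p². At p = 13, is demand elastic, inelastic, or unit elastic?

elastic

At p = 13, Q = 259.36.
dQ/dp = −2·5.56·p = −144.56.
Point elasticity E = (dQ/dp)·(p/Q) = -144.56 × 13/259.36 ≈ -7.246.
|E| ≈ 7.246 > 1, so demand is elastic.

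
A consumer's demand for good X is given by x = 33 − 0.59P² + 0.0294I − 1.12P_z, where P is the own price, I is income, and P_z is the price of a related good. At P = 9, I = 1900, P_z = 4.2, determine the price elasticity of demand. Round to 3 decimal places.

Substituting, x = 33 − 0.59(9)² + 0.0294(1900) − 1.12(4.2) = 33 − 47.79 + 55.86 − 4.704 = 36.366.
∂x/∂P = −2·0.59·P = -10.62, so E_p = -10.62·(9/36.366) ≈ -2.628.
|E_p| > 1: demand is elastic.

-2.628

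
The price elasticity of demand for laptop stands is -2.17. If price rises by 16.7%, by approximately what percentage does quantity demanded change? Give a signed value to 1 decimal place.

-36.2

%ΔQ ≈ E × %ΔP = (-2.17) × (16.7%) ≈ -36.2%.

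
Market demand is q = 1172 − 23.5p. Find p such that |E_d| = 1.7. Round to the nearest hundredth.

31.40

Set −bp/(a − bp) = −1.7 ⇒ bp = 1.7(a − bp) ⇒ bp(1+1.7) = 1.7·a.
p = 1.7·1172/(23.5·2.7) ≈ 31.40.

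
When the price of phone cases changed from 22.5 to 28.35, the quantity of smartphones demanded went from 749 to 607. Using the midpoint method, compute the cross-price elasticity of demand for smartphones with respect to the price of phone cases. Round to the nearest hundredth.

%ΔQ_x = (607 − 749)/[(749+607)/2] = -142/678 ≈ -0.2094.
%ΔP_y = (28.35 − 22.5)/[(22.5+28.35)/2] ≈ 0.2301.
E_xy = -0.2094/0.2301 ≈ -0.91.
E_xy < 0, so smartphones and phone cases are complements.

-0.91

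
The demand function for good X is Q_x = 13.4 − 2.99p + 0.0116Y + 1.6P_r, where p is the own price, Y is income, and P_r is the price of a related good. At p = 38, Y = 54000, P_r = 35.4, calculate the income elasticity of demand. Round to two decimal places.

Evaluating quantity at (p, Y, P_r) gives Q_x = 13.4 − 2.99(38) + 0.0116(54000) + 1.6(35.4) = 13.4 − 113.62 + 626.4 + 56.64 = 582.82.
∂Q_x/∂Y = +0.0116, so E_I = 0.0116·(54000/582.82) ≈ 1.07.
E_I > 1: normal good (luxury).

1.07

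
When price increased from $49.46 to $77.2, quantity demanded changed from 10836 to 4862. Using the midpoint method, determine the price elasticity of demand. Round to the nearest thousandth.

-1.738

%ΔQ = (4862 − 10836)/[(10836 + 4862)/2] = -5974/7849 ≈ -0.7611.
%Δp = (77.2 − 49.46)/[(49.46 + 77.2)/2] = 27.74/63.33 ≈ 0.4380.
Arc elasticity E = %ΔQ/%Δp ≈ -0.7611/0.4380 ≈ -1.738.
|E| > 1: demand is elastic over this range.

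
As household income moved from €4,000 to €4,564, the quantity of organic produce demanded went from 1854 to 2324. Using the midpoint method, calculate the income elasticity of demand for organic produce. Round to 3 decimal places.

1.708

%ΔQ = (2324 − 1854)/[(1854+2324)/2] = 470/2089 ≈ 0.2250.
%ΔI = (4,564 − 4,000)/[(4,000+4,564)/2] = 564/4282 ≈ 0.1317.
E_I = %ΔQ/%ΔI ≈ 1.708.
E_I > 1: normal good (luxury).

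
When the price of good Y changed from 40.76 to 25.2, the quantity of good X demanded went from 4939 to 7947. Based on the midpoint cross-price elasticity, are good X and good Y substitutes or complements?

%ΔQ_x = (7947 − 4939)/[(4939+7947)/2] = 3008/6443 ≈ 0.4669.
%ΔP_y = (25.2 − 40.76)/[(40.76+25.2)/2] ≈ -0.4718.
E_xy = 0.4669/-0.4718 ≈ -0.990.
E_xy < 0, so the goods are complements.

complements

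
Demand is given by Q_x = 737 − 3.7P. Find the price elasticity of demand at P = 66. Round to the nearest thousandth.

At P = 66, Q_x = 492.8.
dQ_x/dP = −3.7.
Point elasticity E = (dQ_x/dP)·(P/Q_x) = -3.7 × 66/492.8 ≈ -0.496.
|E| < 1, so demand is inelastic at this price.

-0.496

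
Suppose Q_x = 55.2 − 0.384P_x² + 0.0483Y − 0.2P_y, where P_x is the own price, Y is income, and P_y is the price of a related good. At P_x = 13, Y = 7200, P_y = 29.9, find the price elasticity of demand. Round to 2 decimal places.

First evaluate Q_x: 55.2 − 0.384(13)² + 0.0483(7200) − 0.2(29.9) = 55.2 − 64.896 + 347.76 − 5.98 = 332.084.
∂Q_x/∂P_x = −2·0.384·P_x = -9.984, so E_p = -9.984·(13/332.084) ≈ -0.39.
|E_p| < 1: demand is inelastic.

-0.39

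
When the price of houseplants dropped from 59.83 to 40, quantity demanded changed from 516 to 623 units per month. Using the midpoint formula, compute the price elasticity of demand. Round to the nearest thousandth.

%Δq = (623 − 516)/[(516 + 623)/2] = 107/569.5 ≈ 0.1879.
%ΔP = (40 − 59.83)/[(59.83 + 40)/2] = -19.83/49.915 ≈ -0.3973.
Arc elasticity E = %Δq/%ΔP ≈ 0.1879/-0.3973 ≈ -0.473.
|E| < 1: demand is inelastic over this range.

-0.473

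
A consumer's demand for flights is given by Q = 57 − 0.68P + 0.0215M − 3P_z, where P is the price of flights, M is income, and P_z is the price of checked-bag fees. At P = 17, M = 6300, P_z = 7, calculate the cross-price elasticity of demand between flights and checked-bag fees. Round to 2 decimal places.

-0.13

First evaluate Q: 57 − 0.68(17) + 0.0215(6300) − 3(7) = 57 − 11.56 + 135.45 − 21 = 159.89.
∂Q/∂P_z = −3, so E_xy = -3·(7/159.89) ≈ -0.13.
E_xy < 0: the goods are complements.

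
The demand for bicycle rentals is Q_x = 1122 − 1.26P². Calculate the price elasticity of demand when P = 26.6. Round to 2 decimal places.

-7.74

At P = 26.6, Q_x = 230.4744.
dQ_x/dP = −2·1.26·P = −67.032.
Point elasticity E = (dQ_x/dP)·(P/Q_x) = -67.032 × 26.6/230.4744 ≈ -7.74.
|E| > 1, so demand is elastic at this price.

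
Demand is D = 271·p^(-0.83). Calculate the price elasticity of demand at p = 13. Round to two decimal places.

For a Cobb–Douglas (constant-elasticity) form D = A·p^α·…, the elasticity with respect to p equals the exponent α at every point.
Here the exponent on p is -0.83, so the price elasticity of demand is -0.83.

-0.83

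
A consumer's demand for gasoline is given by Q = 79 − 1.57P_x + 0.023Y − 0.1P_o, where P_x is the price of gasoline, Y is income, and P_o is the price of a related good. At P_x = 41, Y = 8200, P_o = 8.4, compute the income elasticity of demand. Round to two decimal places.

0.93

Substituting, Q = 79 − 1.57(41) + 0.023(8200) − 0.1(8.4) = 79 − 64.37 + 188.6 − 0.84 = 202.39.
∂Q/∂Y = +0.023, so E_I = 0.023·(8200/202.39) ≈ 0.93.
E_I ∈ (0,1): normal good (necessity).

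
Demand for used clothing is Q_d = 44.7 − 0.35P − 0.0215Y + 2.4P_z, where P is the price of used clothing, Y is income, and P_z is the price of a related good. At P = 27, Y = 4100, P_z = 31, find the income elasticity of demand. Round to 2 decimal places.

At the given point, Q_d = 44.7 − 0.35(27) − 0.0215(4100) + 2.4(31) = 44.7 − 9.45 − 88.15 + 74.4 = 21.5.
∂Q_d/∂Y = −0.0215, so E_I = -0.0215·(4100/21.5) ≈ -4.10.
E_I < 0: inferior good.

-4.10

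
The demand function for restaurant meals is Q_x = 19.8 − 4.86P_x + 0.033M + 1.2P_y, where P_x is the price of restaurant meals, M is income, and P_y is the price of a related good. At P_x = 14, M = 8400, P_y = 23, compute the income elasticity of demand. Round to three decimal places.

1.080

Q_x = 19.8 − 4.86(14) + 0.033(8400) + 1.2(23) = 19.8 − 68.04 + 277.2 + 27.6 = 256.56.
∂Q_x/∂M = +0.033, so E_I = 0.033·(8400/256.56) ≈ 1.080.
E_I > 1: normal good (luxury).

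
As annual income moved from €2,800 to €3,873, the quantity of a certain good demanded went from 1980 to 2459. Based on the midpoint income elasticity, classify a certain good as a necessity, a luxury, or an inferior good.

necessity

%ΔQ = (2459 − 1980)/[(1980+2459)/2] = 479/2219.5 ≈ 0.2158.
%ΔI = (3,873 − 2,800)/[(2,800+3,873)/2] = 1073/3336.5 ≈ 0.3216.
E_I = %ΔQ/%ΔI ≈ 0.671.
E_I ∈ (0,1): normal good (necessity).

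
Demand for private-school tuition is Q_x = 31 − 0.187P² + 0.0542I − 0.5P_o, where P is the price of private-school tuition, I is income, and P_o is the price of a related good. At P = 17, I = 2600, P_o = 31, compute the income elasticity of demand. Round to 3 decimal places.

1.376

At the given point, Q_x = 31 − 0.187(17)² + 0.0542(2600) − 0.5(31) = 31 − 54.043 + 140.92 − 15.5 = 102.377.
∂Q_x/∂I = +0.0542, so E_I = 0.0542·(2600/102.377) ≈ 1.376.
E_I > 1: normal good (luxury).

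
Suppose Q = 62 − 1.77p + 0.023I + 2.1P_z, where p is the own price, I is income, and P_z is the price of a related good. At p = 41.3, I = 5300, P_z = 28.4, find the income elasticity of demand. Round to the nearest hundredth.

0.72

First evaluate Q: 62 − 1.77(41.3) + 0.023(5300) + 2.1(28.4) = 62 − 73.101 + 121.9 + 59.64 = 170.439.
∂Q/∂I = +0.023, so E_I = 0.023·(5300/170.439) ≈ 0.72.
E_I ∈ (0,1): normal good (necessity).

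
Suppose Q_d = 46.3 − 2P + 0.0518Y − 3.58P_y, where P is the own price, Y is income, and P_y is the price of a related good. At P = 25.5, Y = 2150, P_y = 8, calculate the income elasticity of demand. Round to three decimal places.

1.427

At the given point, Q_d = 46.3 − 2(25.5) + 0.0518(2150) − 3.58(8) = 46.3 − 51 + 111.37 − 28.64 = 78.03.
∂Q_d/∂Y = +0.0518, so E_I = 0.0518·(2150/78.03) ≈ 1.427.
E_I > 1: normal good (luxury).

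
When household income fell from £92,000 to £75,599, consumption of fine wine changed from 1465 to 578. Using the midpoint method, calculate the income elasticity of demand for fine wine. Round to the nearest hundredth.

4.44

%ΔQ = (578 − 1465)/[(1465+578)/2] = -887/1021.5 ≈ -0.8683.
%ΔY = (75,599 − 92,000)/[(92,000+75,599)/2] = -16401/83799.5 ≈ -0.1957.
E_I = %ΔQ/%ΔY ≈ 4.44.
E_I > 1: normal good (luxury).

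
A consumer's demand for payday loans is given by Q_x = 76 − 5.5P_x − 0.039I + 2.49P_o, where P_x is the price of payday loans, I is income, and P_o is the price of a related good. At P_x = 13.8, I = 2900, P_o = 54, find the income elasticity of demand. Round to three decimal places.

Evaluating quantity at (P_x, I, P_o) gives Q_x = 76 − 5.5(13.8) − 0.039(2900) + 2.49(54) = 76 − 75.9 − 113.1 + 134.46 = 21.46.
∂Q_x/∂I = −0.039, so E_I = -0.039·(2900/21.46) ≈ -5.270.
E_I < 0: inferior good.

-5.270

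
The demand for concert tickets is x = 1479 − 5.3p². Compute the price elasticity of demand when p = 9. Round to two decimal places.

At p = 9, x = 1049.7.
dx/dp = −2·5.3·p = −95.4.
Point elasticity E = (dx/dp)·(p/x) = -95.4 × 9/1049.7 ≈ -0.82.
|E| < 1, so demand is inelastic at this price.

-0.82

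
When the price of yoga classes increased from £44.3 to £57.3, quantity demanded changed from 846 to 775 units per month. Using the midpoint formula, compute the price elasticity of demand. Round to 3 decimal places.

-0.342

%Δq = (775 − 846)/[(846 + 775)/2] = -71/810.5 ≈ -0.0876.
%ΔP = (57.3 − 44.3)/[(44.3 + 57.3)/2] = 13/50.8 ≈ 0.2559.
Arc elasticity E = %Δq/%ΔP ≈ -0.0876/0.2559 ≈ -0.342.
|E| < 1: demand is inelastic over this range.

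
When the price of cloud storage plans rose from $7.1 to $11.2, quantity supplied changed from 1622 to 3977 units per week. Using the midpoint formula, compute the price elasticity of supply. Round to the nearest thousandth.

%ΔQ = (3977 − 1622)/[(1622 + 3977)/2] = 2355/2799.5 ≈ 0.8412.
%Δp = (11.2 − 7.1)/[(7.1 + 11.2)/2] = 4.1/9.15 ≈ 0.4481.
Arc elasticity E = %ΔQ/%Δp ≈ 0.8412/0.4481 ≈ 1.877.
|E| > 1: supply is elastic over this range.

1.877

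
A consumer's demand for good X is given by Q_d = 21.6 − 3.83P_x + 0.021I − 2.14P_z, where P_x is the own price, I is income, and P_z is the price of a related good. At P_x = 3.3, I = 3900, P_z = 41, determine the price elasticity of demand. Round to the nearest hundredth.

At the given point, Q_d = 21.6 − 3.83(3.3) + 0.021(3900) − 2.14(41) = 21.6 − 12.639 + 81.9 − 87.74 = 3.121.
∂Q_d/∂P_x = −3.83, so E_p = (−3.83)·(3.3/3.121) ≈ -4.05.
|E_p| > 1: demand is elastic.

-4.05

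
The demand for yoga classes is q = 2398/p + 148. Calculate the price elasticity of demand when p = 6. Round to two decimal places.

-0.73

At p = 6, q = 547.6667.
dq/dp = −2398/p² = −66.6111.
Point elasticity E = (dq/dp)·(p/q) = -66.6111 × 6/547.6667 ≈ -0.73.
|E| < 1, so demand is inelastic at this price.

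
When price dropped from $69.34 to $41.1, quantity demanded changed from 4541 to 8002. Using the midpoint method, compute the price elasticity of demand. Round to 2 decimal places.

-1.08

%Δq = (8002 − 4541)/[(4541 + 8002)/2] = 3461/6271.5 ≈ 0.5519.
%Δp = (41.1 − 69.34)/[(69.34 + 41.1)/2] = -28.24/55.22 ≈ -0.5114.
Arc elasticity E = %Δq/%Δp ≈ 0.5519/-0.5114 ≈ -1.08.
|E| > 1: demand is elastic over this range.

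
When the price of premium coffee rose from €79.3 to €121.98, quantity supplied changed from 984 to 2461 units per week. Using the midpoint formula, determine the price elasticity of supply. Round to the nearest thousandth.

%Δq = (2461 − 984)/[(984 + 2461)/2] = 1477/1722.5 ≈ 0.8575.
%ΔP = (121.98 − 79.3)/[(79.3 + 121.98)/2] = 42.68/100.64 ≈ 0.4241.
Arc elasticity E = %Δq/%ΔP ≈ 0.8575/0.4241 ≈ 2.022.
|E| > 1: supply is elastic over this range.

2.022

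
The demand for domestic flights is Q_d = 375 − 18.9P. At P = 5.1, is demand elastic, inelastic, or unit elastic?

At P = 5.1, Q_d = 278.61.
dQ_d/dP = −18.9.
Point elasticity E = (dQ_d/dP)·(P/Q_d) = -18.9 × 5.1/278.61 ≈ -0.346.
|E| ≈ 0.346 < 1, so demand is inelastic.

inelastic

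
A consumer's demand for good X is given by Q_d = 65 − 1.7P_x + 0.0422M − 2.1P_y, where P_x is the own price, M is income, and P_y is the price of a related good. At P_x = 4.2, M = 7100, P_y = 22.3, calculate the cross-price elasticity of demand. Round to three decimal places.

Evaluating quantity at (P_x, M, P_y) gives Q_d = 65 − 1.7(4.2) + 0.0422(7100) − 2.1(22.3) = 65 − 7.14 + 299.62 − 46.83 = 310.65.
∂Q_d/∂P_y = −2.1, so E_xy = -2.1·(22.3/310.65) ≈ -0.151.
E_xy < 0: the goods are complements.

-0.151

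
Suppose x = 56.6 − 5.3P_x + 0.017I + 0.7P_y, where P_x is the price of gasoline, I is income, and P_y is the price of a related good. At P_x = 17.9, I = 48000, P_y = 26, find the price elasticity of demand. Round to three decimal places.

-0.119

At the given point, x = 56.6 − 5.3(17.9) + 0.017(48000) + 0.7(26) = 56.6 − 94.87 + 816 + 18.2 = 795.93.
∂x/∂P_x = −5.3, so E_p = (−5.3)·(17.9/795.93) ≈ -0.119.
|E_p| < 1: demand is inelastic.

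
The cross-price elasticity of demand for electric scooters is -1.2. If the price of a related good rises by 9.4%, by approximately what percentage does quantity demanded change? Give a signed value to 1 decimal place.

-11.3

%ΔQ ≈ E × %ΔP_y = (-1.2) × (9.4%) ≈ -11.3%.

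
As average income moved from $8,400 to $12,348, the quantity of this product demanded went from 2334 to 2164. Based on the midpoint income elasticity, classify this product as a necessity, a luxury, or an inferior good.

%ΔQ = (2164 − 2334)/[(2334+2164)/2] = -170/2249 ≈ -0.0756.
%ΔI = (12,348 − 8,400)/[(8,400+12,348)/2] = 3948/10374 ≈ 0.3806.
E_I = %ΔQ/%ΔI ≈ -0.199.
E_I < 0: inferior good.

inferior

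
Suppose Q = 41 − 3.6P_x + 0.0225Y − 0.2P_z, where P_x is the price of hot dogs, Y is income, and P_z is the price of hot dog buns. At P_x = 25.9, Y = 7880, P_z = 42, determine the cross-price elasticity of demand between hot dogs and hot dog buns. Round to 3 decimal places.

Substituting, Q = 41 − 3.6(25.9) + 0.0225(7880) − 0.2(42) = 41 − 93.24 + 177.3 − 8.4 = 116.66.
∂Q/∂P_z = −0.2, so E_xy = -0.2·(42/116.66) ≈ -0.072.
E_xy < 0: the goods are complements.

-0.072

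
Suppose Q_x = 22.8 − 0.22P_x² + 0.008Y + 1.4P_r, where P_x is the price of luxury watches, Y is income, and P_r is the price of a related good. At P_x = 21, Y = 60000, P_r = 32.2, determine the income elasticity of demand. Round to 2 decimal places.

First evaluate Q_x: 22.8 − 0.22(21)² + 0.008(60000) + 1.4(32.2) = 22.8 − 97.02 + 480 + 45.08 = 450.86.
∂Q_x/∂Y = +0.008, so E_I = 0.008·(60000/450.86) ≈ 1.06.
E_I > 1: normal good (luxury).

1.06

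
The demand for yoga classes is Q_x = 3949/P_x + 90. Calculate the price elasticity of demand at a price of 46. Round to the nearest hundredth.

-0.49

At P_x = 46, Q_x = 175.8478.
dQ_x/dP_x = −3949/P_x² = −1.8663.
Point elasticity E = (dQ_x/dP_x)·(P_x/Q_x) = -1.8663 × 46/175.8478 ≈ -0.49.
|E| < 1, so demand is inelastic at this price.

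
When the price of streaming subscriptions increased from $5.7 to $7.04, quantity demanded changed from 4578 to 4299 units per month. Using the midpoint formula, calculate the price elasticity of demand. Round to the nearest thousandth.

-0.299

%Δq = (4299 − 4578)/[(4578 + 4299)/2] = -279/4438.5 ≈ -0.0629.
%ΔP = (7.04 − 5.7)/[(5.7 + 7.04)/2] = 1.34/6.37 ≈ 0.2104.
Arc elasticity E = %Δq/%ΔP ≈ -0.0629/0.2104 ≈ -0.299.
|E| < 1: demand is inelastic over this range.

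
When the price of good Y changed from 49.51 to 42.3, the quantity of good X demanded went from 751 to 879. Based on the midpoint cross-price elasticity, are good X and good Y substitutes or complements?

%ΔQ_x = (879 − 751)/[(751+879)/2] = 128/815 ≈ 0.1571.
%ΔP_y = (42.3 − 49.51)/[(49.51+42.3)/2] ≈ -0.1571.
E_xy = 0.1571/-0.1571 ≈ -1.000.
E_xy < 0, so the goods are complements.

complements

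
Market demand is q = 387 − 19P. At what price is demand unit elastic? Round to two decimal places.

For linear demand q = a − bP, E = −bP/(a − bP). |E| = 1 ⇒ bP = a − bP ⇒ P = a/(2b).
P = 387/(2·19) ≈ 10.18.

10.18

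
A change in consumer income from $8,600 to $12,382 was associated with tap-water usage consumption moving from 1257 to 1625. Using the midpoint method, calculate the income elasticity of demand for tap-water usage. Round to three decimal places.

%ΔQ = (1625 − 1257)/[(1257+1625)/2] = 368/1441 ≈ 0.2554.
%ΔI = (12,382 − 8,600)/[(8,600+12,382)/2] = 3782/10491 ≈ 0.3605.
E_I = %ΔQ/%ΔI ≈ 0.708.
E_I ∈ (0,1): normal good (necessity).

0.708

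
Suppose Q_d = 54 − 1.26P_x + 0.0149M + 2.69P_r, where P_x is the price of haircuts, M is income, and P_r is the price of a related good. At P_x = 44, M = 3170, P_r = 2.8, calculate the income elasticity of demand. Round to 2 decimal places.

0.89

First evaluate Q_d: 54 − 1.26(44) + 0.0149(3170) + 2.69(2.8) = 54 − 55.44 + 47.233 + 7.532 = 53.325.
∂Q_d/∂M = +0.0149, so E_I = 0.0149·(3170/53.325) ≈ 0.89.
E_I ∈ (0,1): normal good (necessity).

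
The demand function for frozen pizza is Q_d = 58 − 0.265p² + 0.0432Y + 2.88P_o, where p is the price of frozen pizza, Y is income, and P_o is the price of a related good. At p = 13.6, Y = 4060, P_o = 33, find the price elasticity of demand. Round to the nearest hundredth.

First evaluate Q_d: 58 − 0.265(13.6)² + 0.0432(4060) + 2.88(33) = 58 − 49.0144 + 175.392 + 95.04 = 279.4176.
∂Q_d/∂p = −2·0.265·p = -7.208, so E_p = -7.208·(13.6/279.4176) ≈ -0.35.
|E_p| < 1: demand is inelastic.

-0.35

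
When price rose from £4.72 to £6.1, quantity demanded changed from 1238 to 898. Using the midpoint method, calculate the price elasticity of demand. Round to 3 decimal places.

%ΔQ = (898 − 1238)/[(1238 + 898)/2] = -340/1068 ≈ -0.3184.
%ΔP = (6.1 − 4.72)/[(4.72 + 6.1)/2] = 1.38/5.41 ≈ 0.2551.
Arc elasticity E = %ΔQ/%ΔP ≈ -0.3184/0.2551 ≈ -1.248.
|E| > 1: demand is elastic over this range.

-1.248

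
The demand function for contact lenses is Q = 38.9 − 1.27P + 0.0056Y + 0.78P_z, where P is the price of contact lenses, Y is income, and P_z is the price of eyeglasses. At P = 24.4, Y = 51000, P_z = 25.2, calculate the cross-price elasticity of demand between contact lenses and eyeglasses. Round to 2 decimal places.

0.06

At the given point, Q = 38.9 − 1.27(24.4) + 0.0056(51000) + 0.78(25.2) = 38.9 − 30.988 + 285.6 + 19.656 = 313.168.
∂Q/∂P_z = +0.78, so E_xy = 0.78·(25.2/313.168) ≈ 0.06.
E_xy > 0: the goods are substitutes.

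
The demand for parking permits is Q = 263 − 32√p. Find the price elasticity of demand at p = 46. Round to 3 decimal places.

-2.361

At p = 46, Q = 45.9654.
dQ/dp = −32/(2√p) = −32/(2·6.7823).
Point elasticity E = (dQ/dp)·(p/Q) = -2.3591 × 46/45.9654 ≈ -2.361.
|E| > 1, so demand is elastic at this price.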